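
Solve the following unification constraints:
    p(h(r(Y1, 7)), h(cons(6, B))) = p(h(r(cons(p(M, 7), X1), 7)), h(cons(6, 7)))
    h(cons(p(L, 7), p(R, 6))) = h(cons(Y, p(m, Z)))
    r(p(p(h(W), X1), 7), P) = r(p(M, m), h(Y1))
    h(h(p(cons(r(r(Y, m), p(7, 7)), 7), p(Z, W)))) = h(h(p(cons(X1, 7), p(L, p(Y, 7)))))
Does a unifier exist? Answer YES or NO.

NO

Decompose p/2: h(r(Y1, 7)) = h(r(cons(p(M, 7), X1), 7)),  h(cons(6, B)) = h(cons(6, 7)).
Decompose h/1: r(Y1, 7) = r(cons(p(M, 7), X1), 7).
Decompose r/2: Y1 = cons(p(M, 7), X1),  7 = 7.
Bind Y1 := cons(p(M, 7), X1); substituting into the one remaining equation that mentions Y1 gives: r(p(p(h(W), X1), 7), P) = r(p(M, m), h(cons(p(M, 7), X1))).
Delete trivial equation 7 = 7.
Decompose h/1: cons(6, B) = cons(6, 7).
Decompose cons/2: 6 = 6,  B = 7.
Delete trivial equation 6 = 6.
Bind B := 7; no other remaining equation mentions B.
Decompose h/1: cons(p(L, 7), p(R, 6)) = cons(Y, p(m, Z)).
Decompose cons/2: p(L, 7) = Y,  p(R, 6) = p(m, Z).
Bind Y := p(L, 7); substituting into the one remaining equation that mentions Y gives: h(h(p(cons(r(r(p(L, 7), m), p(7, 7)), 7), p(Z, W)))) = h(h(p(cons(X1, 7), p(L, p(p(L, 7), 7))))).
Decompose p/2: R = m,  6 = Z.
Bind R := m; no other remaining equation mentions R.
Bind Z := 6; substituting into the one remaining equation that mentions Z gives: h(h(p(cons(r(r(p(L, 7), m), p(7, 7)), 7), p(6, W)))) = h(h(p(cons(X1, 7), p(L, p(p(L, 7), 7))))).
Decompose r/2: p(p(h(W), X1), 7) = p(M, m),  P = h(cons(p(M, 7), X1)).
Decompose p/2: p(h(W), X1) = M,  7 = m.
Bind M := p(h(W), X1); substituting into the one remaining equation that mentions M gives: P = h(cons(p(p(h(W), X1), 7), X1)). Substituting into the earlier binding gives Y1 := cons(p(p(h(W), X1), 7), X1).
Clash: constants 7 and m differ; no unifier exists.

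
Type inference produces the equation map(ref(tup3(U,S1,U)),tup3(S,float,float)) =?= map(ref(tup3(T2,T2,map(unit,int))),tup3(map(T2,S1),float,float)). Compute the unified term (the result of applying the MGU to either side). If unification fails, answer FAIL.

map(ref(tup3(map(unit,int),map(unit,int),map(unit,int))),tup3(map(map(unit,int),map(unit,int)),float,float))

Decompose map/2: ref(tup3(U,S1,U)) =?= ref(tup3(T2,T2,map(unit,int))),  tup3(S,float,float) =?= tup3(map(T2,S1),float,float).
Decompose ref/1: tup3(U,S1,U) =?= tup3(T2,T2,map(unit,int)).
Decompose tup3/3: U =?= T2,  S1 =?= T2,  U =?= map(unit,int).
Bind U := T2; substituting into the one remaining equation that mentions U gives: T2 =?= map(unit,int).
Bind S1 := T2; substituting into the one remaining equation that mentions S1 gives: tup3(S,float,float) =?= tup3(map(T2,T2),float,float).
Bind T2 := map(unit,int); substituting into the remaining equation gives: tup3(S,float,float) =?= tup3(map(map(unit,int),map(unit,int)),float,float). Substituting into the earlier bindings gives U := map(unit,int), S1 := map(unit,int).
Decompose tup3/3: S =?= map(map(unit,int),map(unit,int)),  float =?= float,  float =?= float.
Bind S := map(map(unit,int),map(unit,int)); no other remaining equation mentions S.
Delete trivial equation float =?= float.
Delete trivial equation float =?= float.
Applying the MGU to either side gives map(ref(tup3(map(unit,int),map(unit,int),map(unit,int))),tup3(map(map(unit,int),map(unit,int)),float,float)).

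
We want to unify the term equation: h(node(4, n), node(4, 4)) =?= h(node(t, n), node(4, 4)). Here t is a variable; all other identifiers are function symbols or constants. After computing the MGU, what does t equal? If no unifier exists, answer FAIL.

4

Decompose h/2: node(4, n) =?= node(t, n),  node(4, 4) =?= node(4, 4).
Decompose node/2: 4 =?= t,  n =?= n.
Bind t := 4; no other remaining equation mentions t.
Delete trivial equation n =?= n.
Delete trivial equation node(4, 4) =?= node(4, 4).
MGU = { t := 4 }, so t := 4.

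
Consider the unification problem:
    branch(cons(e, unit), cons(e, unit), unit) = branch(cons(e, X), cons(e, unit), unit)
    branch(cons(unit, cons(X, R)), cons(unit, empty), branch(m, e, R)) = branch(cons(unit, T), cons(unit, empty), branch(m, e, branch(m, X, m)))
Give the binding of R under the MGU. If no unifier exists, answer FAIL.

branch(m, unit, m)

Decompose branch/3: cons(e, unit) = cons(e, X),  cons(e, unit) = cons(e, unit),  unit = unit.
Decompose cons/2: e = e,  unit = X.
Delete trivial equation e = e.
Bind X := unit; substituting into the one remaining equation that mentions X gives: branch(cons(unit, cons(unit, R)), cons(unit, empty), branch(m, e, R)) = branch(cons(unit, T), cons(unit, empty), branch(m, e, branch(m, unit, m))).
Delete trivial equation cons(e, unit) = cons(e, unit).
Delete trivial equation unit = unit.
Decompose branch/3: cons(unit, cons(unit, R)) = cons(unit, T),  cons(unit, empty) = cons(unit, empty),  branch(m, e, R) = branch(m, e, branch(m, unit, m)).
Decompose cons/2: unit = unit,  cons(unit, R) = T.
Delete trivial equation unit = unit.
Bind T := cons(unit, R); no other remaining equation mentions T.
Delete trivial equation cons(unit, empty) = cons(unit, empty).
Decompose branch/3: m = m,  e = e,  R = branch(m, unit, m).
Delete trivial equation m = m.
Delete trivial equation e = e.
Bind R := branch(m, unit, m). Substituting into the earlier binding gives T := cons(unit, branch(m, unit, m)).
MGU = { X := unit, T := cons(unit, branch(m, unit, m)), R := branch(m, unit, m) }, so R := branch(m, unit, m).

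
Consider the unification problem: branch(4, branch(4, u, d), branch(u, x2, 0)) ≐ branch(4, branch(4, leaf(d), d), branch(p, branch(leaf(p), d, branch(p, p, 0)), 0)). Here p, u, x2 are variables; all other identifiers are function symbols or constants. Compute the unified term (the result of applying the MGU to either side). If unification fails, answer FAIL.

Decompose branch/3: 4 ≐ 4,  branch(4, u, d) ≐ branch(4, leaf(d), d),  branch(u, x2, 0) ≐ branch(p, branch(leaf(p), d, branch(p, p, 0)), 0).
Delete trivial equation 4 ≐ 4.
Decompose branch/3: 4 ≐ 4,  u ≐ leaf(d),  d ≐ d.
Delete trivial equation 4 ≐ 4.
Bind u := leaf(d); substituting into the one remaining equation that mentions u gives: branch(leaf(d), x2, 0) ≐ branch(p, branch(leaf(p), d, branch(p, p, 0)), 0).
Delete trivial equation d ≐ d.
Decompose branch/3: leaf(d) ≐ p,  x2 ≐ branch(leaf(p), d, branch(p, p, 0)),  0 ≐ 0.
Bind p := leaf(d); substituting into the one remaining equation that mentions p gives: x2 ≐ branch(leaf(leaf(d)), d, branch(leaf(d), leaf(d), 0)).
Bind x2 := branch(leaf(leaf(d)), d, branch(leaf(d), leaf(d), 0)); no other remaining equation mentions x2.
Delete trivial equation 0 ≐ 0.
Applying the MGU to either side gives branch(4, branch(4, leaf(d), d), branch(leaf(d), branch(leaf(leaf(d)), d, branch(leaf(d), leaf(d), 0)), 0)).

branch(4, branch(4, leaf(d), d), branch(leaf(d), branch(leaf(leaf(d)), d, branch(leaf(d), leaf(d), 0)), 0))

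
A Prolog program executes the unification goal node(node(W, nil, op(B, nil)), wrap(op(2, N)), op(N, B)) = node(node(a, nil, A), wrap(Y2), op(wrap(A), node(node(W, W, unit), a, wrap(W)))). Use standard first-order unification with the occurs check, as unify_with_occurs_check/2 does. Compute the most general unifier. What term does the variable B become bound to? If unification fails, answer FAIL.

node(node(a, a, unit), a, wrap(a))

Decompose node/3: node(W, nil, op(B, nil)) = node(a, nil, A),  wrap(op(2, N)) = wrap(Y2),  op(N, B) = op(wrap(A), node(node(W, W, unit), a, wrap(W))).
Decompose node/3: W = a,  nil = nil,  op(B, nil) = A.
Bind W := a; substituting into the one remaining equation that mentions W gives: op(N, B) = op(wrap(A), node(node(a, a, unit), a, wrap(a))).
Delete trivial equation nil = nil.
Bind A := op(B, nil); substituting into the one remaining equation that mentions A gives: op(N, B) = op(wrap(op(B, nil)), node(node(a, a, unit), a, wrap(a))).
Decompose wrap/1: op(2, N) = Y2.
Bind Y2 := op(2, N); no other remaining equation mentions Y2.
Decompose op/2: N = wrap(op(B, nil)),  B = node(node(a, a, unit), a, wrap(a)).
Bind N := wrap(op(B, nil)); no other remaining equation mentions N. Substituting into the earlier binding gives Y2 := op(2, wrap(op(B, nil))).
Bind B := node(node(a, a, unit), a, wrap(a)). Substituting into the earlier bindings gives A := op(node(node(a, a, unit), a, wrap(a)), nil), Y2 := op(2, wrap(op(node(node(a, a, unit), a, wrap(a)), nil))), N := wrap(op(node(node(a, a, unit), a, wrap(a)), nil)).
MGU = { W ↦ a, A ↦ op(node(node(a, a, unit), a, wrap(a)), nil), Y2 ↦ op(2, wrap(op(node(node(a, a, unit), a, wrap(a)), nil))), N ↦ wrap(op(node(node(a, a, unit), a, wrap(a)), nil)), B ↦ node(node(a, a, unit), a, wrap(a)) }, so B ↦ node(node(a, a, unit), a, wrap(a)).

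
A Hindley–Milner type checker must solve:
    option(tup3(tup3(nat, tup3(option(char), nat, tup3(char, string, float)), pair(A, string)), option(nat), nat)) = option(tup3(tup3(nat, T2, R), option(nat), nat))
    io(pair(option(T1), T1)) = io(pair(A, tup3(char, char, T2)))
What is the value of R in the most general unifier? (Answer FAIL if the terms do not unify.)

Decompose option/1: tup3(tup3(nat, tup3(option(char), nat, tup3(char, string, float)), pair(A, string)), option(nat), nat) = tup3(tup3(nat, T2, R), option(nat), nat).
Decompose tup3/3: tup3(nat, tup3(option(char), nat, tup3(char, string, float)), pair(A, string)) = tup3(nat, T2, R),  option(nat) = option(nat),  nat = nat.
Decompose tup3/3: nat = nat,  tup3(option(char), nat, tup3(char, string, float)) = T2,  pair(A, string) = R.
Delete trivial equation nat = nat.
Bind T2 := tup3(option(char), nat, tup3(char, string, float)); substituting into the one remaining equation that mentions T2 gives: io(pair(option(T1), T1)) = io(pair(A, tup3(char, char, tup3(option(char), nat, tup3(char, string, float))))).
Bind R := pair(A, string); no other remaining equation mentions R.
Delete trivial equation option(nat) = option(nat).
Delete trivial equation nat = nat.
Decompose io/1: pair(option(T1), T1) = pair(A, tup3(char, char, tup3(option(char), nat, tup3(char, string, float)))).
Decompose pair/2: option(T1) = A,  T1 = tup3(char, char, tup3(option(char), nat, tup3(char, string, float))).
Bind A := option(T1); no other remaining equation mentions A. Substituting into the earlier binding gives R := pair(option(T1), string).
Bind T1 := tup3(char, char, tup3(option(char), nat, tup3(char, string, float))). Substituting into the earlier bindings gives R := pair(option(tup3(char, char, tup3(option(char), nat, tup3(char, string, float)))), string), A := option(tup3(char, char, tup3(option(char), nat, tup3(char, string, float)))).
MGU = { T2 -> tup3(option(char), nat, tup3(char, string, float)), R -> pair(option(tup3(char, char, tup3(option(char), nat, tup3(char, string, float)))), string), A -> option(tup3(char, char, tup3(option(char), nat, tup3(char, string, float)))), T1 -> tup3(char, char, tup3(option(char), nat, tup3(char, string, float))) }, so R -> pair(option(tup3(char, char, tup3(option(char), nat, tup3(char, string, float)))), string).

pair(option(tup3(char, char, tup3(option(char), nat, tup3(char, string, float)))), string)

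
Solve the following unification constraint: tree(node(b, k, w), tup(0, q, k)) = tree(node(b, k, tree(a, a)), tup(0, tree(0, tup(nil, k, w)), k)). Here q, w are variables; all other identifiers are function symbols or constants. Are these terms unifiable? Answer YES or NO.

YES

Decompose tree/2: node(b, k, w) = node(b, k, tree(a, a)),  tup(0, q, k) = tup(0, tree(0, tup(nil, k, w)), k).
Decompose node/3: b = b,  k = k,  w = tree(a, a).
Delete trivial equation b = b.
Delete trivial equation k = k.
Bind w := tree(a, a); substituting into the remaining equation gives: tup(0, q, k) = tup(0, tree(0, tup(nil, k, tree(a, a))), k).
Decompose tup/3: 0 = 0,  q = tree(0, tup(nil, k, tree(a, a))),  k = k.
Delete trivial equation 0 = 0.
Bind q := tree(0, tup(nil, k, tree(a, a))); no other remaining equation mentions q.
Delete trivial equation k = k.
No equations remain and no clash or occurs-check failure arose, so a unifier exists.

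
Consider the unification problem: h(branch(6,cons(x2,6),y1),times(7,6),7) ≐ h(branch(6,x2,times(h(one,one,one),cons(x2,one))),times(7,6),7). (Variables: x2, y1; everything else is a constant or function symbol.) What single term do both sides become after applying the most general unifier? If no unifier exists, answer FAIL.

FAIL

Decompose h/3: branch(6,cons(x2,6),y1) ≐ branch(6,x2,times(h(one,one,one),cons(x2,one))),  times(7,6) ≐ times(7,6),  7 ≐ 7.
Decompose branch/3: 6 ≐ 6,  cons(x2,6) ≐ x2,  y1 ≐ times(h(one,one,one),cons(x2,one)).
Delete trivial equation 6 ≐ 6.
Occurs check fails: x2 occurs in cons(x2,6); the equation x2 ≐ cons(x2,6) has no finite solution.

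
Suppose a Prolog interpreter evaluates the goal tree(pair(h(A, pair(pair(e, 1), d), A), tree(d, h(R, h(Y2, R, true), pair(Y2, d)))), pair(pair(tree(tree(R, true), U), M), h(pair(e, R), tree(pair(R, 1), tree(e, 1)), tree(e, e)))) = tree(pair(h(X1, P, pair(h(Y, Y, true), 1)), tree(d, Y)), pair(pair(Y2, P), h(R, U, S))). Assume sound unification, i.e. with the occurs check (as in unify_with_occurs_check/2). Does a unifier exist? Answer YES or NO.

NO

Decompose tree/2: pair(h(A, pair(pair(e, 1), d), A), tree(d, h(R, h(Y2, R, true), pair(Y2, d)))) = pair(h(X1, P, pair(h(Y, Y, true), 1)), tree(d, Y)),  pair(pair(tree(tree(R, true), U), M), h(pair(e, R), tree(pair(R, 1), tree(e, 1)), tree(e, e))) = pair(pair(Y2, P), h(R, U, S)).
Decompose pair/2: h(A, pair(pair(e, 1), d), A) = h(X1, P, pair(h(Y, Y, true), 1)),  tree(d, h(R, h(Y2, R, true), pair(Y2, d))) = tree(d, Y).
Decompose h/3: A = X1,  pair(pair(e, 1), d) = P,  A = pair(h(Y, Y, true), 1).
Bind A := X1; substituting into the one remaining equation that mentions A gives: X1 = pair(h(Y, Y, true), 1).
Bind P := pair(pair(e, 1), d); substituting into the one remaining equation that mentions P gives: pair(pair(tree(tree(R, true), U), M), h(pair(e, R), tree(pair(R, 1), tree(e, 1)), tree(e, e))) = pair(pair(Y2, pair(pair(e, 1), d)), h(R, U, S)).
Bind X1 := pair(h(Y, Y, true), 1); no other remaining equation mentions X1. Substituting into the earlier binding gives A := pair(h(Y, Y, true), 1).
Decompose tree/2: d = d,  h(R, h(Y2, R, true), pair(Y2, d)) = Y.
Delete trivial equation d = d.
Bind Y := h(R, h(Y2, R, true), pair(Y2, d)); no other remaining equation mentions Y. Substituting into the earlier bindings gives A := pair(h(h(R, h(Y2, R, true), pair(Y2, d)), h(R, h(Y2, R, true), pair(Y2, d)), true), 1), X1 := pair(h(h(R, h(Y2, R, true), pair(Y2, d)), h(R, h(Y2, R, true), pair(Y2, d)), true), 1).
Decompose pair/2: pair(tree(tree(R, true), U), M) = pair(Y2, pair(pair(e, 1), d)),  h(pair(e, R), tree(pair(R, 1), tree(e, 1)), tree(e, e)) = h(R, U, S).
Decompose pair/2: tree(tree(R, true), U) = Y2,  M = pair(pair(e, 1), d).
Bind Y2 := tree(tree(R, true), U); no other remaining equation mentions Y2. Substituting into the earlier bindings gives A := pair(h(h(R, h(tree(tree(R, true), U), R, true), pair(tree(tree(R, true), U), d)), h(R, h(tree(tree(R, true), U), R, true), pair(tree(tree(R, true), U), d)), true), 1), X1 := pair(h(h(R, h(tree(tree(R, true), U), R, true), pair(tree(tree(R, true), U), d)), h(R, h(tree(tree(R, true), U), R, true), pair(tree(tree(R, true), U), d)), true), 1), Y := h(R, h(tree(tree(R, true), U), R, true), pair(tree(tree(R, true), U), d)).
Bind M := pair(pair(e, 1), d); no other remaining equation mentions M.
Decompose h/3: pair(e, R) = R,  tree(pair(R, 1), tree(e, 1)) = U,  tree(e, e) = S.
Occurs check fails: R occurs in pair(e, R); the equation R = pair(e, R) has no finite solution.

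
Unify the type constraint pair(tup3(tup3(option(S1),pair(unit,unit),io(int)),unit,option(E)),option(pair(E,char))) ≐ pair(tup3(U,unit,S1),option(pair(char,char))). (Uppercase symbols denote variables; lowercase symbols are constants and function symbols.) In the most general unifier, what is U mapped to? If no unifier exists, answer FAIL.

tup3(option(option(char)),pair(unit,unit),io(int))

Decompose pair/2: tup3(tup3(option(S1),pair(unit,unit),io(int)),unit,option(E)) ≐ tup3(U,unit,S1),  option(pair(E,char)) ≐ option(pair(char,char)).
Decompose tup3/3: tup3(option(S1),pair(unit,unit),io(int)) ≐ U,  unit ≐ unit,  option(E) ≐ S1.
Bind U := tup3(option(S1),pair(unit,unit),io(int)); no other remaining equation mentions U.
Delete trivial equation unit ≐ unit.
Bind S1 := option(E); no other remaining equation mentions S1. Substituting into the earlier binding gives U := tup3(option(option(E)),pair(unit,unit),io(int)).
Decompose option/1: pair(E,char) ≐ pair(char,char).
Decompose pair/2: E ≐ char,  char ≐ char.
Bind E := char; no other remaining equation mentions E. Substituting into the earlier bindings gives U := tup3(option(option(char)),pair(unit,unit),io(int)), S1 := option(char).
Delete trivial equation char ≐ char.
MGU = { U ↦ tup3(option(option(char)),pair(unit,unit),io(int)), S1 ↦ option(char), E ↦ char }, so U ↦ tup3(option(option(char)),pair(unit,unit),io(int)).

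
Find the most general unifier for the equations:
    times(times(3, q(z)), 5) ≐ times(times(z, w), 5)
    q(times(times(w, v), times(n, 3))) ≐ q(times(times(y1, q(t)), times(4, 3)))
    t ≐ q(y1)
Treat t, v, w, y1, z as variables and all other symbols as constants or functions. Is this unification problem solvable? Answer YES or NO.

Decompose times/2: times(3, q(z)) ≐ times(z, w),  5 ≐ 5.
Decompose times/2: 3 ≐ z,  q(z) ≐ w.
Bind z := 3; substituting into the one remaining equation that mentions z gives: q(3) ≐ w.
Bind w := q(3); substituting into the one remaining equation that mentions w gives: q(times(times(q(3), v), times(n, 3))) ≐ q(times(times(y1, q(t)), times(4, 3))).
Delete trivial equation 5 ≐ 5.
Decompose q/1: times(times(q(3), v), times(n, 3)) ≐ times(times(y1, q(t)), times(4, 3)).
Decompose times/2: times(q(3), v) ≐ times(y1, q(t)),  times(n, 3) ≐ times(4, 3).
Decompose times/2: q(3) ≐ y1,  v ≐ q(t).
Bind y1 := q(3); substituting into the one remaining equation that mentions y1 gives: t ≐ q(q(3)).
Bind v := q(t); no other remaining equation mentions v.
Decompose times/2: n ≐ 4,  3 ≐ 3.
Clash: constants n and 4 differ; no unifier exists.

NO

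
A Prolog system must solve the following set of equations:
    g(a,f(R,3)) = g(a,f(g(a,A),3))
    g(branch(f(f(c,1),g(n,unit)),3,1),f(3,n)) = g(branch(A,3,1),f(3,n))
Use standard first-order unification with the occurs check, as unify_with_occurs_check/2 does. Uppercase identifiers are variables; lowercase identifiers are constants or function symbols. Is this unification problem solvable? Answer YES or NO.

Decompose g/2: a = a,  f(R,3) = f(g(a,A),3).
Delete trivial equation a = a.
Decompose f/2: R = g(a,A),  3 = 3.
Bind R := g(a,A); no other remaining equation mentions R.
Delete trivial equation 3 = 3.
Decompose g/2: branch(f(f(c,1),g(n,unit)),3,1) = branch(A,3,1),  f(3,n) = f(3,n).
Decompose branch/3: f(f(c,1),g(n,unit)) = A,  3 = 3,  1 = 1.
Bind A := f(f(c,1),g(n,unit)); no other remaining equation mentions A. Substituting into the earlier binding gives R := g(a,f(f(c,1),g(n,unit))).
Delete trivial equation 3 = 3.
Delete trivial equation 1 = 1.
Delete trivial equation f(3,n) = f(3,n).
No equations remain and no clash or occurs-check failure arose, so a unifier exists.

YES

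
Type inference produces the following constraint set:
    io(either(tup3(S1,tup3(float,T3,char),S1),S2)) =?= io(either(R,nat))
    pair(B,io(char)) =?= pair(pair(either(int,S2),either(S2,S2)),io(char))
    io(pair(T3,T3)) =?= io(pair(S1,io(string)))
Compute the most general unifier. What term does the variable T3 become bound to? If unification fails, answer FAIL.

io(string)

Decompose io/1: either(tup3(S1,tup3(float,T3,char),S1),S2) =?= either(R,nat).
Decompose either/2: tup3(S1,tup3(float,T3,char),S1) =?= R,  S2 =?= nat.
Bind R := tup3(S1,tup3(float,T3,char),S1); no other remaining equation mentions R.
Bind S2 := nat; substituting into the one remaining equation that mentions S2 gives: pair(B,io(char)) =?= pair(pair(either(int,nat),either(nat,nat)),io(char)).
Decompose pair/2: B =?= pair(either(int,nat),either(nat,nat)),  io(char) =?= io(char).
Bind B := pair(either(int,nat),either(nat,nat)); no other remaining equation mentions B.
Delete trivial equation io(char) =?= io(char).
Decompose io/1: pair(T3,T3) =?= pair(S1,io(string)).
Decompose pair/2: T3 =?= S1,  T3 =?= io(string).
Bind T3 := S1; substituting into the remaining equation gives: S1 =?= io(string). Substituting into the earlier binding gives R := tup3(S1,tup3(float,S1,char),S1).
Bind S1 := io(string). Substituting into the earlier bindings gives R := tup3(io(string),tup3(float,io(string),char),io(string)), T3 := io(string).
MGU = { R := tup3(io(string),tup3(float,io(string),char),io(string)), S2 := nat, B := pair(either(int,nat),either(nat,nat)), T3 := io(string), S1 := io(string) }, so T3 := io(string).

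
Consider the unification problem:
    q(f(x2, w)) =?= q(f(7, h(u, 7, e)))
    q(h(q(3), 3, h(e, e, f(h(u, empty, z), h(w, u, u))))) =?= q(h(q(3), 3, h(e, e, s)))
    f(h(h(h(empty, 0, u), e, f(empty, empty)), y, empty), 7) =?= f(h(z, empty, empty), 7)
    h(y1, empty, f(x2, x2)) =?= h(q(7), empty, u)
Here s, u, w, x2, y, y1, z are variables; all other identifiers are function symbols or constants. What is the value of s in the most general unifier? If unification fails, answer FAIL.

Decompose q/1: f(x2, w) =?= f(7, h(u, 7, e)).
Decompose f/2: x2 =?= 7,  w =?= h(u, 7, e).
Bind x2 := 7; substituting into the one remaining equation that mentions x2 gives: h(y1, empty, f(7, 7)) =?= h(q(7), empty, u).
Bind w := h(u, 7, e); substituting into the one remaining equation that mentions w gives: q(h(q(3), 3, h(e, e, f(h(u, empty, z), h(h(u, 7, e), u, u))))) =?= q(h(q(3), 3, h(e, e, s))).
Decompose q/1: h(q(3), 3, h(e, e, f(h(u, empty, z), h(h(u, 7, e), u, u)))) =?= h(q(3), 3, h(e, e, s)).
Decompose h/3: q(3) =?= q(3),  3 =?= 3,  h(e, e, f(h(u, empty, z), h(h(u, 7, e), u, u))) =?= h(e, e, s).
Delete trivial equation q(3) =?= q(3).
Delete trivial equation 3 =?= 3.
Decompose h/3: e =?= e,  e =?= e,  f(h(u, empty, z), h(h(u, 7, e), u, u)) =?= s.
Delete trivial equation e =?= e.
Delete trivial equation e =?= e.
Bind s := f(h(u, empty, z), h(h(u, 7, e), u, u)); no other remaining equation mentions s.
Decompose f/2: h(h(h(empty, 0, u), e, f(empty, empty)), y, empty) =?= h(z, empty, empty),  7 =?= 7.
Decompose h/3: h(h(empty, 0, u), e, f(empty, empty)) =?= z,  y =?= empty,  empty =?= empty.
Bind z := h(h(empty, 0, u), e, f(empty, empty)); no other remaining equation mentions z. Substituting into the earlier binding gives s := f(h(u, empty, h(h(empty, 0, u), e, f(empty, empty))), h(h(u, 7, e), u, u)).
Bind y := empty; no other remaining equation mentions y.
Delete trivial equation empty =?= empty.
Delete trivial equation 7 =?= 7.
Decompose h/3: y1 =?= q(7),  empty =?= empty,  f(7, 7) =?= u.
Bind y1 := q(7); no other remaining equation mentions y1.
Delete trivial equation empty =?= empty.
Bind u := f(7, 7). Substituting into the earlier bindings gives w := h(f(7, 7), 7, e), s := f(h(f(7, 7), empty, h(h(empty, 0, f(7, 7)), e, f(empty, empty))), h(h(f(7, 7), 7, e), f(7, 7), f(7, 7))), z := h(h(empty, 0, f(7, 7)), e, f(empty, empty)).
MGU = { x2 -> 7, w -> h(f(7, 7), 7, e), s -> f(h(f(7, 7), empty, h(h(empty, 0, f(7, 7)), e, f(empty, empty))), h(h(f(7, 7), 7, e), f(7, 7), f(7, 7))), z -> h(h(empty, 0, f(7, 7)), e, f(empty, empty)), y -> empty, y1 -> q(7), u -> f(7, 7) }, so s -> f(h(f(7, 7), empty, h(h(empty, 0, f(7, 7)), e, f(empty, empty))), h(h(f(7, 7), 7, e), f(7, 7), f(7, 7))).

f(h(f(7, 7), empty, h(h(empty, 0, f(7, 7)), e, f(empty, empty))), h(h(f(7, 7), 7, e), f(7, 7), f(7, 7)))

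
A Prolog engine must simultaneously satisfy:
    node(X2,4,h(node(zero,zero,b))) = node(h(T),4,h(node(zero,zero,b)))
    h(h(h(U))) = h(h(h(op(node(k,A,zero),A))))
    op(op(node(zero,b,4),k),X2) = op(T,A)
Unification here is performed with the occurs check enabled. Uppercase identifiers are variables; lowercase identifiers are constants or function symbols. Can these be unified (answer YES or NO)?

Decompose node/3: X2 = h(T),  4 = 4,  h(node(zero,zero,b)) = h(node(zero,zero,b)).
Bind X2 := h(T); substituting into the one remaining equation that mentions X2 gives: op(op(node(zero,b,4),k),h(T)) = op(T,A).
Delete trivial equation 4 = 4.
Delete trivial equation h(node(zero,zero,b)) = h(node(zero,zero,b)).
Decompose h/1: h(h(U)) = h(h(op(node(k,A,zero),A))).
Decompose h/1: h(U) = h(op(node(k,A,zero),A)).
Decompose h/1: U = op(node(k,A,zero),A).
Bind U := op(node(k,A,zero),A); no other remaining equation mentions U.
Decompose op/2: op(node(zero,b,4),k) = T,  h(T) = A.
Bind T := op(node(zero,b,4),k); substituting into the remaining equation gives: h(op(node(zero,b,4),k)) = A. Substituting into the earlier binding gives X2 := h(op(node(zero,b,4),k)).
Bind A := h(op(node(zero,b,4),k)). Substituting into the earlier binding gives U := op(node(k,h(op(node(zero,b,4),k)),zero),h(op(node(zero,b,4),k))).
No equations remain and no clash or occurs-check failure arose, so a unifier exists.

YES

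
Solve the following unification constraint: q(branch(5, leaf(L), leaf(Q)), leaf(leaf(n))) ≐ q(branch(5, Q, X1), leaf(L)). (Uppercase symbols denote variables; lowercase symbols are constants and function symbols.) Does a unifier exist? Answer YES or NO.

YES

Decompose q/2: branch(5, leaf(L), leaf(Q)) ≐ branch(5, Q, X1),  leaf(leaf(n)) ≐ leaf(L).
Decompose branch/3: 5 ≐ 5,  leaf(L) ≐ Q,  leaf(Q) ≐ X1.
Delete trivial equation 5 ≐ 5.
Bind Q := leaf(L); substituting into the one remaining equation that mentions Q gives: leaf(leaf(L)) ≐ X1.
Bind X1 := leaf(leaf(L)); no other remaining equation mentions X1.
Decompose leaf/1: leaf(n) ≐ L.
Bind L := leaf(n). Substituting into the earlier bindings gives Q := leaf(leaf(n)), X1 := leaf(leaf(leaf(n))).
No equations remain and no clash or occurs-check failure arose, so a unifier exists.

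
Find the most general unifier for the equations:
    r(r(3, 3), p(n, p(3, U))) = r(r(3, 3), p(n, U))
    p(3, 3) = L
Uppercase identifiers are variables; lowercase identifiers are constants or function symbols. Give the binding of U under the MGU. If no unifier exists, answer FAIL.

Decompose r/2: r(3, 3) = r(3, 3),  p(n, p(3, U)) = p(n, U).
Delete trivial equation r(3, 3) = r(3, 3).
Decompose p/2: n = n,  p(3, U) = U.
Delete trivial equation n = n.
Occurs check fails: U occurs in p(3, U); the equation U = p(3, U) has no finite solution.

FAIL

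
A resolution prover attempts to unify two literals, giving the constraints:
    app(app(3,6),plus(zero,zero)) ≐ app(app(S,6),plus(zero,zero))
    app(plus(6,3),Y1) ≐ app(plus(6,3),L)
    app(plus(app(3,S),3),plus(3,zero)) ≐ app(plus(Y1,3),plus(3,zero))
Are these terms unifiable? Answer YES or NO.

YES

Decompose app/2: app(3,6) ≐ app(S,6),  plus(zero,zero) ≐ plus(zero,zero).
Decompose app/2: 3 ≐ S,  6 ≐ 6.
Bind S := 3; substituting into the one remaining equation that mentions S gives: app(plus(app(3,3),3),plus(3,zero)) ≐ app(plus(Y1,3),plus(3,zero)).
Delete trivial equation 6 ≐ 6.
Delete trivial equation plus(zero,zero) ≐ plus(zero,zero).
Decompose app/2: plus(6,3) ≐ plus(6,3),  Y1 ≐ L.
Delete trivial equation plus(6,3) ≐ plus(6,3).
Bind Y1 := L; substituting into the remaining equation gives: app(plus(app(3,3),3),plus(3,zero)) ≐ app(plus(L,3),plus(3,zero)).
Decompose app/2: plus(app(3,3),3) ≐ plus(L,3),  plus(3,zero) ≐ plus(3,zero).
Decompose plus/2: app(3,3) ≐ L,  3 ≐ 3.
Bind L := app(3,3); no other remaining equation mentions L. Substituting into the earlier binding gives Y1 := app(3,3).
Delete trivial equation 3 ≐ 3.
Delete trivial equation plus(3,zero) ≐ plus(3,zero).
No equations remain and no clash or occurs-check failure arose, so a unifier exists.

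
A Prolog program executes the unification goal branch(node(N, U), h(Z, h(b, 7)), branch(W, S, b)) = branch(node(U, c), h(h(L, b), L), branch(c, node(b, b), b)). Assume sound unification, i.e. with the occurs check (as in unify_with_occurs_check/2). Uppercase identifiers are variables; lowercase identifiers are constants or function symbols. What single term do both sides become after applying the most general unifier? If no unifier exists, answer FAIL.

Decompose branch/3: node(N, U) = node(U, c),  h(Z, h(b, 7)) = h(h(L, b), L),  branch(W, S, b) = branch(c, node(b, b), b).
Decompose node/2: N = U,  U = c.
Bind N := U; no other remaining equation mentions N.
Bind U := c; no other remaining equation mentions U. Substituting into the earlier binding gives N := c.
Decompose h/2: Z = h(L, b),  h(b, 7) = L.
Bind Z := h(L, b); no other remaining equation mentions Z.
Bind L := h(b, 7); no other remaining equation mentions L. Substituting into the earlier binding gives Z := h(h(b, 7), b).
Decompose branch/3: W = c,  S = node(b, b),  b = b.
Bind W := c; no other remaining equation mentions W.
Bind S := node(b, b); no other remaining equation mentions S.
Delete trivial equation b = b.
Applying the MGU to either side gives branch(node(c, c), h(h(h(b, 7), b), h(b, 7)), branch(c, node(b, b), b)).

branch(node(c, c), h(h(h(b, 7), b), h(b, 7)), branch(c, node(b, b), b))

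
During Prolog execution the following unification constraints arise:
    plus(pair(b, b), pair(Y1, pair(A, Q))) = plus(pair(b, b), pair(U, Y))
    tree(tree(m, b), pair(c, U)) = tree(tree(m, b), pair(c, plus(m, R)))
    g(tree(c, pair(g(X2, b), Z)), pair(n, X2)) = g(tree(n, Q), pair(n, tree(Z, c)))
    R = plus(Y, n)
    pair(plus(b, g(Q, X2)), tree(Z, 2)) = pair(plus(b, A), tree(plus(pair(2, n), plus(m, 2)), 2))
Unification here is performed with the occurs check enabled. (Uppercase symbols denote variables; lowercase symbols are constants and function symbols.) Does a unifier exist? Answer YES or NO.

NO

Decompose plus/2: pair(b, b) = pair(b, b),  pair(Y1, pair(A, Q)) = pair(U, Y).
Delete trivial equation pair(b, b) = pair(b, b).
Decompose pair/2: Y1 = U,  pair(A, Q) = Y.
Bind Y1 := U; no other remaining equation mentions Y1.
Bind Y := pair(A, Q); substituting into the one remaining equation that mentions Y gives: R = plus(pair(A, Q), n).
Decompose tree/2: tree(m, b) = tree(m, b),  pair(c, U) = pair(c, plus(m, R)).
Delete trivial equation tree(m, b) = tree(m, b).
Decompose pair/2: c = c,  U = plus(m, R).
Delete trivial equation c = c.
Bind U := plus(m, R); no other remaining equation mentions U. Substituting into the earlier binding gives Y1 := plus(m, R).
Decompose g/2: tree(c, pair(g(X2, b), Z)) = tree(n, Q),  pair(n, X2) = pair(n, tree(Z, c)).
Decompose tree/2: c = n,  pair(g(X2, b), Z) = Q.
Clash: constants c and n differ; no unifier exists.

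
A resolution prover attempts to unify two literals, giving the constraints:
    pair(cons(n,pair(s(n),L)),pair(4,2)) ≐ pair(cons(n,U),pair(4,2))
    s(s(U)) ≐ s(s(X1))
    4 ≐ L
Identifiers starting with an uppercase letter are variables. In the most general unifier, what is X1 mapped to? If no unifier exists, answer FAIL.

pair(s(n),4)

Decompose pair/2: cons(n,pair(s(n),L)) ≐ cons(n,U),  pair(4,2) ≐ pair(4,2).
Decompose cons/2: n ≐ n,  pair(s(n),L) ≐ U.
Delete trivial equation n ≐ n.
Bind U := pair(s(n),L); substituting into the one remaining equation that mentions U gives: s(s(pair(s(n),L))) ≐ s(s(X1)).
Delete trivial equation pair(4,2) ≐ pair(4,2).
Decompose s/1: s(pair(s(n),L)) ≐ s(X1).
Decompose s/1: pair(s(n),L) ≐ X1.
Bind X1 := pair(s(n),L); no other remaining equation mentions X1.
Bind L := 4. Substituting into the earlier bindings gives U := pair(s(n),4), X1 := pair(s(n),4).
MGU = { U ↦ pair(s(n),4), X1 ↦ pair(s(n),4), L ↦ 4 }, so X1 ↦ pair(s(n),4).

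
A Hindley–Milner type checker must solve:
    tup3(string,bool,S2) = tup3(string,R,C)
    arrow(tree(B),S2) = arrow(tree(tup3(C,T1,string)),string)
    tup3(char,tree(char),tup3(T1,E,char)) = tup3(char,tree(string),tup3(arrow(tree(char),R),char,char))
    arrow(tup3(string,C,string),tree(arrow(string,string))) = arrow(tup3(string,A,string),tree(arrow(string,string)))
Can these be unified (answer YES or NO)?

NO

Decompose tup3/3: string = string,  bool = R,  S2 = C.
Delete trivial equation string = string.
Bind R := bool; substituting into the one remaining equation that mentions R gives: tup3(char,tree(char),tup3(T1,E,char)) = tup3(char,tree(string),tup3(arrow(tree(char),bool),char,char)).
Bind S2 := C; substituting into the one remaining equation that mentions S2 gives: arrow(tree(B),C) = arrow(tree(tup3(C,T1,string)),string).
Decompose arrow/2: tree(B) = tree(tup3(C,T1,string)),  C = string.
Decompose tree/1: B = tup3(C,T1,string).
Bind B := tup3(C,T1,string); no other remaining equation mentions B.
Bind C := string; substituting into the one remaining equation that mentions C gives: arrow(tup3(string,string,string),tree(arrow(string,string))) = arrow(tup3(string,A,string),tree(arrow(string,string))). Substituting into the earlier bindings gives S2 := string, B := tup3(string,T1,string).
Decompose tup3/3: char = char,  tree(char) = tree(string),  tup3(T1,E,char) = tup3(arrow(tree(char),bool),char,char).
Delete trivial equation char = char.
Decompose tree/1: char = string.
Clash: constants char and string differ; no unifier exists.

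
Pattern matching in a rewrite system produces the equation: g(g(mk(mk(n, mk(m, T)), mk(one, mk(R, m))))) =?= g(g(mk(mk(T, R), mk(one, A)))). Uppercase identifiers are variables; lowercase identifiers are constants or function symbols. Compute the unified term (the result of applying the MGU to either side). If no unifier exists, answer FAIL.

g(g(mk(mk(n, mk(m, n)), mk(one, mk(mk(m, n), m)))))

Decompose g/1: g(mk(mk(n, mk(m, T)), mk(one, mk(R, m)))) =?= g(mk(mk(T, R), mk(one, A))).
Decompose g/1: mk(mk(n, mk(m, T)), mk(one, mk(R, m))) =?= mk(mk(T, R), mk(one, A)).
Decompose mk/2: mk(n, mk(m, T)) =?= mk(T, R),  mk(one, mk(R, m)) =?= mk(one, A).
Decompose mk/2: n =?= T,  mk(m, T) =?= R.
Bind T := n; substituting into the one remaining equation that mentions T gives: mk(m, n) =?= R.
Bind R := mk(m, n); substituting into the remaining equation gives: mk(one, mk(mk(m, n), m)) =?= mk(one, A).
Decompose mk/2: one =?= one,  mk(mk(m, n), m) =?= A.
Delete trivial equation one =?= one.
Bind A := mk(mk(m, n), m).
Applying the MGU to either side gives g(g(mk(mk(n, mk(m, n)), mk(one, mk(mk(m, n), m))))).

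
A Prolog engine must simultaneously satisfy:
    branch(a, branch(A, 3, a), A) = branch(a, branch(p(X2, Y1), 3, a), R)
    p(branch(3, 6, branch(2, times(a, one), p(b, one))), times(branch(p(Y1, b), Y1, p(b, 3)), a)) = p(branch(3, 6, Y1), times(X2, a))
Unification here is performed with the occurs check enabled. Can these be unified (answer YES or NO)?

YES

Decompose branch/3: a = a,  branch(A, 3, a) = branch(p(X2, Y1), 3, a),  A = R.
Delete trivial equation a = a.
Decompose branch/3: A = p(X2, Y1),  3 = 3,  a = a.
Bind A := p(X2, Y1); substituting into the one remaining equation that mentions A gives: p(X2, Y1) = R.
Delete trivial equation 3 = 3.
Delete trivial equation a = a.
Bind R := p(X2, Y1); no other remaining equation mentions R.
Decompose p/2: branch(3, 6, branch(2, times(a, one), p(b, one))) = branch(3, 6, Y1),  times(branch(p(Y1, b), Y1, p(b, 3)), a) = times(X2, a).
Decompose branch/3: 3 = 3,  6 = 6,  branch(2, times(a, one), p(b, one)) = Y1.
Delete trivial equation 3 = 3.
Delete trivial equation 6 = 6.
Bind Y1 := branch(2, times(a, one), p(b, one)); substituting into the remaining equation gives: times(branch(p(branch(2, times(a, one), p(b, one)), b), branch(2, times(a, one), p(b, one)), p(b, 3)), a) = times(X2, a). Substituting into the earlier bindings gives A := p(X2, branch(2, times(a, one), p(b, one))), R := p(X2, branch(2, times(a, one), p(b, one))).
Decompose times/2: branch(p(branch(2, times(a, one), p(b, one)), b), branch(2, times(a, one), p(b, one)), p(b, 3)) = X2,  a = a.
Bind X2 := branch(p(branch(2, times(a, one), p(b, one)), b), branch(2, times(a, one), p(b, one)), p(b, 3)); no other remaining equation mentions X2. Substituting into the earlier bindings gives A := p(branch(p(branch(2, times(a, one), p(b, one)), b), branch(2, times(a, one), p(b, one)), p(b, 3)), branch(2, times(a, one), p(b, one))), R := p(branch(p(branch(2, times(a, one), p(b, one)), b), branch(2, times(a, one), p(b, one)), p(b, 3)), branch(2, times(a, one), p(b, one))).
Delete trivial equation a = a.
No equations remain and no clash or occurs-check failure arose, so a unifier exists.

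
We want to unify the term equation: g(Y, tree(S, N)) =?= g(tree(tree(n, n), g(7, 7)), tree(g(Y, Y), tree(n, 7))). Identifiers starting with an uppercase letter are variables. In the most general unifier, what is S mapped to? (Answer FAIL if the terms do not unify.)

g(tree(tree(n, n), g(7, 7)), tree(tree(n, n), g(7, 7)))

Decompose g/2: Y =?= tree(tree(n, n), g(7, 7)),  tree(S, N) =?= tree(g(Y, Y), tree(n, 7)).
Bind Y := tree(tree(n, n), g(7, 7)); substituting into the remaining equation gives: tree(S, N) =?= tree(g(tree(tree(n, n), g(7, 7)), tree(tree(n, n), g(7, 7))), tree(n, 7)).
Decompose tree/2: S =?= g(tree(tree(n, n), g(7, 7)), tree(tree(n, n), g(7, 7))),  N =?= tree(n, 7).
Bind S := g(tree(tree(n, n), g(7, 7)), tree(tree(n, n), g(7, 7))); no other remaining equation mentions S.
Bind N := tree(n, 7).
MGU = { Y ↦ tree(tree(n, n), g(7, 7)), S ↦ g(tree(tree(n, n), g(7, 7)), tree(tree(n, n), g(7, 7))), N ↦ tree(n, 7) }, so S ↦ g(tree(tree(n, n), g(7, 7)), tree(tree(n, n), g(7, 7))).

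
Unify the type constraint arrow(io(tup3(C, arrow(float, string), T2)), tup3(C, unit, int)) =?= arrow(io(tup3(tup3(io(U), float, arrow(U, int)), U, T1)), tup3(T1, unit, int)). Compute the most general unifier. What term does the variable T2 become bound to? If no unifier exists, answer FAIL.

tup3(io(arrow(float, string)), float, arrow(arrow(float, string), int))

Decompose arrow/2: io(tup3(C, arrow(float, string), T2)) =?= io(tup3(tup3(io(U), float, arrow(U, int)), U, T1)),  tup3(C, unit, int) =?= tup3(T1, unit, int).
Decompose io/1: tup3(C, arrow(float, string), T2) =?= tup3(tup3(io(U), float, arrow(U, int)), U, T1).
Decompose tup3/3: C =?= tup3(io(U), float, arrow(U, int)),  arrow(float, string) =?= U,  T2 =?= T1.
Bind C := tup3(io(U), float, arrow(U, int)); substituting into the one remaining equation that mentions C gives: tup3(tup3(io(U), float, arrow(U, int)), unit, int) =?= tup3(T1, unit, int).
Bind U := arrow(float, string); substituting into the one remaining equation that mentions U gives: tup3(tup3(io(arrow(float, string)), float, arrow(arrow(float, string), int)), unit, int) =?= tup3(T1, unit, int). Substituting into the earlier binding gives C := tup3(io(arrow(float, string)), float, arrow(arrow(float, string), int)).
Bind T2 := T1; no other remaining equation mentions T2.
Decompose tup3/3: tup3(io(arrow(float, string)), float, arrow(arrow(float, string), int)) =?= T1,  unit =?= unit,  int =?= int.
Bind T1 := tup3(io(arrow(float, string)), float, arrow(arrow(float, string), int)); no other remaining equation mentions T1. Substituting into the earlier binding gives T2 := tup3(io(arrow(float, string)), float, arrow(arrow(float, string), int)).
Delete trivial equation unit =?= unit.
Delete trivial equation int =?= int.
MGU = { C ↦ tup3(io(arrow(float, string)), float, arrow(arrow(float, string), int)), U ↦ arrow(float, string), T2 ↦ tup3(io(arrow(float, string)), float, arrow(arrow(float, string), int)), T1 ↦ tup3(io(arrow(float, string)), float, arrow(arrow(float, string), int)) }, so T2 ↦ tup3(io(arrow(float, string)), float, arrow(arrow(float, string), int)).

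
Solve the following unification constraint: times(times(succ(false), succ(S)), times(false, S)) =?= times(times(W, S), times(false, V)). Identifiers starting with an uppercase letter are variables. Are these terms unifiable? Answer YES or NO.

NO

Decompose times/2: times(succ(false), succ(S)) =?= times(W, S),  times(false, S) =?= times(false, V).
Decompose times/2: succ(false) =?= W,  succ(S) =?= S.
Bind W := succ(false); no other remaining equation mentions W.
Occurs check fails: S occurs in succ(S); the equation S =?= succ(S) has no finite solution.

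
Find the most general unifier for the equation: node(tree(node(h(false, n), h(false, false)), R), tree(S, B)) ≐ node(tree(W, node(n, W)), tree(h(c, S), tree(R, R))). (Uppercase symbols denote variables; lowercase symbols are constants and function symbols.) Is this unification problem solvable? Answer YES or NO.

NO

Decompose node/2: tree(node(h(false, n), h(false, false)), R) ≐ tree(W, node(n, W)),  tree(S, B) ≐ tree(h(c, S), tree(R, R)).
Decompose tree/2: node(h(false, n), h(false, false)) ≐ W,  R ≐ node(n, W).
Bind W := node(h(false, n), h(false, false)); substituting into the one remaining equation that mentions W gives: R ≐ node(n, node(h(false, n), h(false, false))).
Bind R := node(n, node(h(false, n), h(false, false))); substituting into the remaining equation gives: tree(S, B) ≐ tree(h(c, S), tree(node(n, node(h(false, n), h(false, false))), node(n, node(h(false, n), h(false, false))))).
Decompose tree/2: S ≐ h(c, S),  B ≐ tree(node(n, node(h(false, n), h(false, false))), node(n, node(h(false, n), h(false, false)))).
Occurs check fails: S occurs in h(c, S); the equation S ≐ h(c, S) has no finite solution.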